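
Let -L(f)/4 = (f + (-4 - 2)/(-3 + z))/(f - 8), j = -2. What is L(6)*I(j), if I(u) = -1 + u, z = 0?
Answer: -48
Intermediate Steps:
L(f) = -4*(2 + f)/(-8 + f) (L(f) = -4*(f + (-4 - 2)/(-3 + 0))/(f - 8) = -4*(f - 6/(-3))/(-8 + f) = -4*(f - 6*(-⅓))/(-8 + f) = -4*(f + 2)/(-8 + f) = -4*(2 + f)/(-8 + f))
L(6)*I(j) = (4*(2 + 6)/(8 - 1*6))*(-1 - 2) = (4*8/(8 - 6))*(-3) = (4*8/2)*(-3) = (4*(½)*8)*(-3) = 16*(-3) = -48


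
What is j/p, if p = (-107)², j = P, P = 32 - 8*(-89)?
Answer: 744/11449 ≈ 0.064984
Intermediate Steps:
P = 744 (P = 32 + 712 = 744)
j = 744
p = 11449
j/p = 744/11449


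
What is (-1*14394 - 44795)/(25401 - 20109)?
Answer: -59189/5292 ≈ -11.185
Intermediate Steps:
(-1*14394 - 44795)/(25401 - 20109) = (-14394 - 44795)/5292 = -59189*1/5292 = -59189/5292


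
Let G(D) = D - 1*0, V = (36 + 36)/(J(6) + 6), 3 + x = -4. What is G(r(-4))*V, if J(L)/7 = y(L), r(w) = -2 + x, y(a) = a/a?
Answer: -648/13 ≈ -49.846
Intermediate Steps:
y(a) = 1
x = -7 (x = -3 - 4 = -7)
r(w) = -9 (r(w) = -2 - 7 = -9)
J(L) = 7 (J(L) = 7*1 = 7)
V = 72/13 (V = (36 + 36)/(7 + 6) = 72/13 ≈ 5.5385)
G(D) = D (G(D) = D + 0 = D)
G(r(-4))*V = -9*72/13 = -648/13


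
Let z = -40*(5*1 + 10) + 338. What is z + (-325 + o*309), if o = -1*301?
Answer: -93596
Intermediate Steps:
o = -301
z = -262 (z = -40*(5 + 10) + 338 = -40*15 + 338 = -600 + 338 = -262)
z + (-325 + o*309) = -262 + (-325 - 301*309) = -262 + (-325 - 93009) = -262 - 93334 = -93596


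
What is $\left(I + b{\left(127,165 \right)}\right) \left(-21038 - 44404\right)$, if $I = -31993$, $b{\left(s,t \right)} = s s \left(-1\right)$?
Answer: $3149199924$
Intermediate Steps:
$b{\left(s,t \right)} = - s^{2}$ ($b{\left(s,t \right)} = s^{2} \left(-1\right) = - s^{2}$)
$\left(I + b{\left(127,165 \right)}\right) \left(-21038 - 44404\right) = \left(-31993 - 127^{2}\right) \left(-21038 - 44404\right) = \left(-31993 - 16129\right) \left(-65442\right) = \left(-48122\right) \left(-65442\right) = 3149199924$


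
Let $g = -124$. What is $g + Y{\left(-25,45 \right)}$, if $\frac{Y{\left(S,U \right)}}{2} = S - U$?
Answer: $-264$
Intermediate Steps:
$Y{\left(S,U \right)} = - 2 U + 2 S$ ($Y{\left(S,U \right)} = 2 \left(S - U\right) = - 2 U + 2 S$)
$g + Y{\left(-25,45 \right)} = -124 + \left(\left(-2\right) 45 + 2 \left(-25\right)\right) = -124 - 140 = -264$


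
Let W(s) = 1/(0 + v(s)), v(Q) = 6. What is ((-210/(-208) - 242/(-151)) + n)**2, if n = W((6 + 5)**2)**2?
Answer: 139228235689/19975864896 ≈ 6.9698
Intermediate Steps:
W(s) = 1/6 (W(s) = 1/(0 + 6) = 1/6)
n = 1/36 (n = (1/6)**2 = 1/36 ≈ 0.027778)
((-210/(-208) - 242/(-151)) + n)**2 = ((-210/(-208) - 242/(-151)) + 1/36)**2 = ((-210*(-1/208) - 242*(-1/151)) + 1/36)**2 = ((105/104 + 242/151) + 1/36)**2 = (41023/15704 + 1/36)**2 = (373133/141336)**2 = 139228235689/19975864896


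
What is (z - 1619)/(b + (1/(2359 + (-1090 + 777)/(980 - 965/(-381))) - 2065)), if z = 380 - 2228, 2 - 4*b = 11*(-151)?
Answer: 6122448814268/2912444797007 ≈ 2.1022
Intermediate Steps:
b = 1663/4 (b = ½ - 11*(-151)/4 = ½ - ¼*(-1661) = ½ + 1661/4 = 1663/4 ≈ 415.75)
z = -1848
(z - 1619)/(b + (1/(2359 + (-1090 + 777)/(980 - 965/(-381))) - 2065)) = (-1848 - 1619)/(1663/4 + (1/(2359 + (-1090 + 777)/(980 - 965/(-381))) - 2065)) = -3467/(1663/4 + (1/(2359 - 313/(980 - 965*(-1/381))) - 2065)) = -3467/(1663/4 + (1/(2359 - 313/(980 + 965/381)) - 2065)) = -3467/(1663/4 + (1/(2359 - 313/374345/381) - 2065)) = -3467/(1663/4 + (1/(2359 - 313*381/374345) - 2065)) = -3467/(1663/4 + (1/(2359 - 119253/374345) - 2065)) = -3467/(1663/4 + (1/(882960602/374345) - 2065)) = -3467/(1663/4 + (374345/882960602 - 2065)) = -3467/(1663/4 - 1823313268785/882960602) = -3467/(-2912444797007/1765921204) = -3467*(-1765921204/2912444797007) = 6122448814268/2912444797007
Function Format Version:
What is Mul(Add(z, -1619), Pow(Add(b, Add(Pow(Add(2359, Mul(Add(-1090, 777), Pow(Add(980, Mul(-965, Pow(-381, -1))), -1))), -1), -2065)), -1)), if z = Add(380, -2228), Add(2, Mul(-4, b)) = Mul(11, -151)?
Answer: Rational(6122448814268, 2912444797007) ≈ 2.1022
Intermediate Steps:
b = Rational(1663, 4) (b = Add(Rational(1, 2), Mul(Rational(-1, 4), Mul(11, -151))) = Add(Rational(1, 2), Mul(Rational(-1, 4), -1661)) = Add(Rational(1, 2), Rational(1661, 4)) = Rational(1663, 4) ≈ 415.75)
z = -1848
Mul(Add(z, -1619), Pow(Add(b, Add(Pow(Add(2359, Mul(Add(-1090, 777), Pow(Add(980, Mul(-965, Pow(-381, -1))), -1))), -1), -2065)), -1)) = Mul(Add(-1848, -1619), Pow(Add(Rational(1663, 4), Add(Pow(Add(2359, Mul(Add(-1090, 777), Pow(Add(980, Mul(-965, Pow(-381, -1))), -1))), -1), -2065)), -1)) = Mul(-3467, Pow(Add(Rational(1663, 4), Add(Pow(Add(2359, Mul(-313, Pow(Add(980, Mul(-965, Rational(-1, 381))), -1))), -1), -2065)), -1)) = Mul(-3467, Pow(Add(Rational(1663, 4), Add(Pow(Add(2359, Mul(-313, Pow(Add(980, Rational(965, 381)), -1))), -1), -2065)), -1)) = Mul(-3467, Pow(Add(Rational(1663, 4), Add(Pow(Add(2359, Mul(-313, Pow(Rational(374345, 381), -1))), -1), -2065)), -1)) = Mul(-3467, Pow(Add(Rational(1663, 4), Add(Pow(Add(2359, Mul(-313, Rational(381, 374345))), -1), -2065)), -1)) = Mul(-3467, Pow(Add(Rational(1663, 4), Add(Pow(Add(2359, Rational(-119253, 374345)), -1), -2065)), -1)) = Mul(-3467, Pow(Add(Rational(1663, 4), Add(Pow(Rational(882960602, 374345), -1), -2065)), -1)) = Mul(-3467, Pow(Add(Rational(1663, 4), Add(Rational(374345, 882960602), -2065)), -1)) = Mul(-3467, Pow(Add(Rational(1663, 4), Rational(-1823313268785, 882960602)), -1)) = Mul(-3467, Pow(Rational(-2912444797007, 1765921204), -1)) = Mul(-3467, Rational(-1765921204, 2912444797007)) = Rational(6122448814268, 2912444797007)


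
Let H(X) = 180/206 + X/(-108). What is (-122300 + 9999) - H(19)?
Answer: -1249244087/11124 ≈ -1.1230e+5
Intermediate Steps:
H(X) = 90/103 - X/108 (H(X) = 180*(1/206) + X*(-1/108) = 90/103 - X/108)
(-122300 + 9999) - H(19) = (-122300 + 9999) - (90/103 - 1/108*19) = -112301 - (90/103 - 19/108) = -112301 - 1*7763/11124 = -112301 - 7763/11124 = -1249244087/11124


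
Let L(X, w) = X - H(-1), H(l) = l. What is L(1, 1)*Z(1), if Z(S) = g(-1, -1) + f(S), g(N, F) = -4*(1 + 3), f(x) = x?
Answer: -30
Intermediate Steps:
g(N, F) = -16 (g(N, F) = -4*4 = -16)
L(X, w) = 1 + X (L(X, w) = X - 1*(-1) = X + 1 = 1 + X)
Z(S) = -16 + S
L(1, 1)*Z(1) = (1 + 1)*(-16 + 1) = 2*(-15) = -30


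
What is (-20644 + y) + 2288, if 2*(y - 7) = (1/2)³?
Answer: -293583/16 ≈ -18349.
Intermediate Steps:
y = 113/16 (y = 7 + (1/2)³/2 = 7 + (½)³/2 = 7 + (½)*(⅛) = 7 + 1/16 = 113/16 ≈ 7.0625)
(-20644 + y) + 2288 = (-20644 + 113/16) + 2288 = -330191/16 + 2288 = -293583/16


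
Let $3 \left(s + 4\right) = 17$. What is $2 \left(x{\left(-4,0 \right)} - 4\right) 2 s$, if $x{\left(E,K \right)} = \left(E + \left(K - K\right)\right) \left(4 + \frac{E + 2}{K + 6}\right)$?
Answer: $- \frac{1120}{9} \approx -124.44$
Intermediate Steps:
$s = \frac{5}{3}$ ($s = -4 + \frac{1}{3} \cdot 17 = -4 + \frac{17}{3} = \frac{5}{3} \approx 1.6667$)
$x{\left(E,K \right)} = E \left(4 + \frac{2 + E}{6 + K}\right)$ ($x{\left(E,K \right)} = \left(E + 0\right) \left(4 + \frac{2 + E}{6 + K}\right) = E \left(4 + \frac{2 + E}{6 + K}\right)$)
$2 \left(x{\left(-4,0 \right)} - 4\right) 2 s = 2 \left(- \frac{4 \left(26 - 4 + 4 \cdot 0\right)}{6 + 0} - 4\right) 2 \cdot \frac{5}{3} = 2 \left(- \frac{4 \left(26 - 4 + 0\right)}{6} - 4\right) 2 \cdot \frac{5}{3} = 2 \left(\left(-4\right) \frac{1}{6} \cdot 22 - 4\right) 2 \cdot \frac{5}{3} = 2 \left(- \frac{44}{3} - 4\right) 2 \cdot \frac{5}{3} = 2 \left(- \frac{56}{3}\right) 2 \cdot \frac{5}{3} = \left(- \frac{112}{3}\right) 2 \cdot \frac{5}{3} = \left(- \frac{224}{3}\right) \frac{5}{3} = - \frac{1120}{9}$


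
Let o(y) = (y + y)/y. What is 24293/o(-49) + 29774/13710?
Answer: 166558289/13710 ≈ 12149.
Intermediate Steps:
o(y) = 2 (o(y) = (2*y)/y = 2)
24293/o(-49) + 29774/13710 = 24293/2 + 29774/13710 = 24293*(1/2) + 29774*(1/13710) = 24293/2 + 14887/6855 = 166558289/13710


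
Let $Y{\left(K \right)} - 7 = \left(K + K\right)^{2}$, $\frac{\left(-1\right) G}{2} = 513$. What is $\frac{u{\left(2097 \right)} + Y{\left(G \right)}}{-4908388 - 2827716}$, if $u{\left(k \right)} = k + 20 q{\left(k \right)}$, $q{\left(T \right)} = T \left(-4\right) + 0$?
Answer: $- \frac{505631}{967013} \approx -0.52288$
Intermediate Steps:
$G = -1026$ ($G = \left(-2\right) 513 = -1026$)
$q{\left(T \right)} = - 4 T$ ($q{\left(T \right)} = - 4 T + 0 = - 4 T$)
$u{\left(k \right)} = - 79 k$ ($u{\left(k \right)} = k + 20 \left(- 4 k\right) = k - 80 k = - 79 k$)
$Y{\left(K \right)} = 7 + 4 K^{2}$ ($Y{\left(K \right)} = 7 + \left(K + K\right)^{2} = 7 + \left(2 K\right)^{2} = 7 + 4 K^{2}$)
$\frac{u{\left(2097 \right)} + Y{\left(G \right)}}{-4908388 - 2827716} = \frac{\left(-79\right) 2097 + \left(7 + 4 \left(-1026\right)^{2}\right)}{-4908388 - 2827716} = \frac{-165663 + \left(7 + 4 \cdot 1052676\right)}{-7736104} = \left(-165663 + \left(7 + 4210704\right)\right) \left(- \frac{1}{7736104}\right) = \left(-165663 + 4210711\right) \left(- \frac{1}{7736104}\right) = 4045048 \left(- \frac{1}{7736104}\right) = - \frac{505631}{967013}$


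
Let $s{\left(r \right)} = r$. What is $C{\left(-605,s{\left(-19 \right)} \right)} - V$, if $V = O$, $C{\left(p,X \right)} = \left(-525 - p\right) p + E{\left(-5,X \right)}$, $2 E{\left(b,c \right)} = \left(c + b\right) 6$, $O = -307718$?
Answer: $259246$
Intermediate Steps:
$E{\left(b,c \right)} = 3 b + 3 c$ ($E{\left(b,c \right)} = \frac{\left(c + b\right) 6}{2} = \frac{\left(b + c\right) 6}{2} = \frac{6 b + 6 c}{2} = 3 b + 3 c$)
$C{\left(p,X \right)} = -15 + 3 X + p \left(-525 - p\right)$ ($C{\left(p,X \right)} = \left(-525 - p\right) p + \left(3 \left(-5\right) + 3 X\right) = p \left(-525 - p\right) + \left(-15 + 3 X\right) = -15 + 3 X + p \left(-525 - p\right)$)
$V = -307718$
$C{\left(-605,s{\left(-19 \right)} \right)} - V = \left(-15 - \left(-605\right)^{2} - -317625 + 3 \left(-19\right)\right) - -307718 = \left(-15 - 366025 + 317625 - 57\right) + 307718 = -48472 + 307718 = 259246$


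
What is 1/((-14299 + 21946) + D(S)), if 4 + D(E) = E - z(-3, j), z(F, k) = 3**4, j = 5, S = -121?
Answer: 1/7441 ≈ 0.00013439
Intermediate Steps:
z(F, k) = 81
D(E) = -85 + E (D(E) = -4 + (E - 1*81) = -4 + (E - 81) = -4 + (-81 + E) = -85 + E)
1/((-14299 + 21946) + D(S)) = 1/((-14299 + 21946) + (-85 - 121)) = 1/(7647 - 206) = 1/7441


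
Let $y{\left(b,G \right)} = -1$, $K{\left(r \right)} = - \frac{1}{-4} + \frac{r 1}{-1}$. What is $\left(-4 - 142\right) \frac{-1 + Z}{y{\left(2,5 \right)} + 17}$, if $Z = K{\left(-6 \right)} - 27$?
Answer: $\frac{6351}{32} \approx 198.47$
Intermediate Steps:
$K{\left(r \right)} = \frac{1}{4} - r$ ($K{\left(r \right)} = \left(-1\right) \left(- \frac{1}{4}\right) + r \left(-1\right) = \frac{1}{4} - r$)
$Z = - \frac{83}{4}$ ($Z = \left(\frac{1}{4} - -6\right) - 27 = \left(\frac{1}{4} + 6\right) - 27 = \frac{25}{4} - 27 = - \frac{83}{4} \approx -20.75$)
$\left(-4 - 142\right) \frac{-1 + Z}{y{\left(2,5 \right)} + 17} = \left(-4 - 142\right) \frac{-1 - \frac{83}{4}}{-1 + 17} = - 146 \left(- \frac{87}{4 \cdot 16}\right) = - 146 \left(\left(- \frac{87}{4}\right) \frac{1}{16}\right) = \left(-146\right) \left(- \frac{87}{64}\right) = \frac{6351}{32}$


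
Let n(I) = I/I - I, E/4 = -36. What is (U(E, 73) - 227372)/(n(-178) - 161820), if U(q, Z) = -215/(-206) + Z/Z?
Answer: 46838211/33298046 ≈ 1.4066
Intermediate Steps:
E = -144 (E = 4*(-36) = -144)
U(q, Z) = 421/206 (U(q, Z) = -215*(-1/206) + 1 = 215/206 + 1 = 421/206)
n(I) = 1 - I
(U(E, 73) - 227372)/(n(-178) - 161820) = (421/206 - 227372)/((1 - 1*(-178)) - 161820) = -46838211/(206*((1 + 178) - 161820)) = -46838211/(206*(179 - 161820)) = -46838211/206/(-161641) = -46838211/206*(-1/161641) = 46838211/33298046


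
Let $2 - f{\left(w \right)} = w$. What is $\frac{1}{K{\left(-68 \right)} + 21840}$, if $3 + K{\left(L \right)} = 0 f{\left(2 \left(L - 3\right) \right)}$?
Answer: $\frac{1}{21837} \approx 4.5794 \cdot 10^{-5}$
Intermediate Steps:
$f{\left(w \right)} = 2 - w$
$K{\left(L \right)} = -3$ ($K{\left(L \right)} = -3 + 0 \left(2 - 2 \left(L - 3\right)\right) = -3 + 0 \left(2 - 2 \left(-3 + L\right)\right) = -3 + 0 \left(2 - \left(-6 + 2 L\right)\right) = -3 + 0 \left(8 - 2 L\right) = -3 + 0 = -3$)
$\frac{1}{K{\left(-68 \right)} + 21840} = \frac{1}{-3 + 21840} = \frac{1}{21837}$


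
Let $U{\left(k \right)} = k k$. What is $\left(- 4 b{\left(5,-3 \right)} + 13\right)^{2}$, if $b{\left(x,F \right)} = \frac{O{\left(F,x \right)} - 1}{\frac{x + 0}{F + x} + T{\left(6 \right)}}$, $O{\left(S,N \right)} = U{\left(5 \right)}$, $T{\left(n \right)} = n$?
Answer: $\frac{841}{289} \approx 2.91$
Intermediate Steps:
$U{\left(k \right)} = k^{2}$
$O{\left(S,N \right)} = 25$ ($O{\left(S,N \right)} = 5^{2} = 25$)
$b{\left(x,F \right)} = \frac{24}{6 + \frac{x}{F + x}}$ ($b{\left(x,F \right)} = \frac{25 - 1}{\frac{x + 0}{F + x} + 6} = \frac{24}{\frac{x}{F + x} + 6} = \frac{24}{6 + \frac{x}{F + x}}$)
$\left(- 4 b{\left(5,-3 \right)} + 13\right)^{2} = \left(- 4 \frac{24 \left(-3 + 5\right)}{6 \left(-3\right) + 7 \cdot 5} + 13\right)^{2} = \left(- 4 \cdot 24 \frac{1}{-18 + 35} \cdot 2 + 13\right)^{2} = \left(- 4 \cdot 24 \cdot \frac{1}{17} \cdot 2 + 13\right)^{2} = \left(\left(-4\right) \frac{48}{17} + 13\right)^{2} = \left(- \frac{192}{17} + 13\right)^{2} = \left(\frac{29}{17}\right)^{2} = \frac{841}{289}$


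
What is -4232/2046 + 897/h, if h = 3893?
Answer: -7319957/3982539 ≈ -1.8380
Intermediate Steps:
-4232/2046 + 897/h = -4232/2046 + 897/3893 = -4232*1/2046 + 897*(1/3893) = -2116/1023 + 897/3893 = -7319957/3982539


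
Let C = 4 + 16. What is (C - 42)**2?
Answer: 484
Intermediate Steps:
C = 20
(C - 42)**2 = (20 - 42)**2 = (-22)**2 = 484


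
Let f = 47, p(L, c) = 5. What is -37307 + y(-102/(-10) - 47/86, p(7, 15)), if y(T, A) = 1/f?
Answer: -1753428/47 ≈ -37307.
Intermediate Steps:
y(T, A) = 1/47
-37307 + y(-102/(-10) - 47/86, p(7, 15)) = -37307 + 1/47 = -1753428/47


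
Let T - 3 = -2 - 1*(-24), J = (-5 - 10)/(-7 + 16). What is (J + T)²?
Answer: 4900/9 ≈ 544.44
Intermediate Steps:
J = -5/3 (J = -15/9 = -15*⅑ = -5/3 ≈ -1.6667)
T = 25 (T = 3 + (-2 - 1*(-24)) = 3 + (-2 + 24) = 3 + 22 = 25)
(J + T)² = (-5/3 + 25)² = (70/3)² = 4900/9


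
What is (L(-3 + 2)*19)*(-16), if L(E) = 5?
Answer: -1520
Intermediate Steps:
(L(-3 + 2)*19)*(-16) = (5*19)*(-16) = 95*(-16) = -1520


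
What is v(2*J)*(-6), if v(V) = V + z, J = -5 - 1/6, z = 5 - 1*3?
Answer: 50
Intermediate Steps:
z = 2 (z = 5 - 3 = 2)
J = -31/6 (J = -5 - 1*⅙ = -5 - ⅙ = -31/6 ≈ -5.1667)
v(V) = 2 + V (v(V) = V + 2 = 2 + V)
v(2*J)*(-6) = (2 + 2*(-31/6))*(-6) = (2 - 31/3)*(-6) = -25/3*(-6) = 50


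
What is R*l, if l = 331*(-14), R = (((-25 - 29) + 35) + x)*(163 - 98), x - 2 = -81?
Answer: 29518580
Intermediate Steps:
x = -79 (x = 2 - 81 = -79)
R = -6370 (R = (((-25 - 29) + 35) - 79)*(163 - 98) = ((-54 + 35) - 79)*65 = (-19 - 79)*65 = -98*65 = -6370)
l = -4634
R*l = -6370*(-4634) = 29518580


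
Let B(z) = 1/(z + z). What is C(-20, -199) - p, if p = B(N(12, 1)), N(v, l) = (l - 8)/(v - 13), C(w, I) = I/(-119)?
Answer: 381/238 ≈ 1.6008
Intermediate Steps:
C(w, I) = -I/119 (C(w, I) = I*(-1/119) = -I/119)
N(v, l) = (-8 + l)/(-13 + v)
B(z) = 1/(2*z)
p = 1/14 (p = 1/(2*(((-8 + 1)/(-13 + 12)))) = 1/(2*((-7/(-1)))) = 1/(2*((-1*(-7)))) = (½)/7 = (½)*(⅐) = 1/14 ≈ 0.071429)
C(-20, -199) - p = -1/119*(-199) - 1*1/14 = 199/119 - 1/14 = 381/238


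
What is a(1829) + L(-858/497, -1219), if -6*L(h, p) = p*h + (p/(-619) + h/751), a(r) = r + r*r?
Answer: 4639353506107231/1386239358 ≈ 3.3467e+6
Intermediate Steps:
a(r) = r + r**2
L(h, p) = -h/4506 + p/3714 - h*p/6 (L(h, p) = -(p*h + (p/(-619) + h/751))/6 = -(h*p + (p*(-1/619) + h*(1/751)))/6 = -(h*p + (-p/619 + h/751))/6 = -(-p/619 + h/751 + h*p)/6 = -h/4506 + p/3714 - h*p/6)
a(1829) + L(-858/497, -1219) = 1829*(1 + 1829) + (-(-143)/(751*497) + (1/3714)*(-1219) - 1/6*(-858/497)*(-1219)) = 1829*1830 + (-(-143)/(751*497) - 1219/3714 - 1/6*(-858*1/497)*(-1219)) = 3347070 + (-1/4506*(-858/497) - 1219/3714 - 1/6*(-858/497)*(-1219)) = 3347070 + (143/373247 - 1219/3714 - 174317/497) = 3347070 - 486661873829/1386239358 = 4639353506107231/1386239358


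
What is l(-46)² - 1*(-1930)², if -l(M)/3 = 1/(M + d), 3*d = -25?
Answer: -98966868019/26569 ≈ -3.7249e+6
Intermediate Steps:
d = -25/3 (d = (⅓)*(-25) = -25/3 ≈ -8.3333)
l(M) = -3/(-25/3 + M) (l(M) = -3/(M - 25/3) = -3/(-25/3 + M))
l(-46)² - 1*(-1930)² = (-9/(-25 + 3*(-46)))² - 1*(-1930)² = (-9/(-25 - 138))² - 1*3724900 = (-9/(-163))² - 3724900 = (-9*(-1/163))² - 3724900 = (9/163)² - 3724900 = 81/26569 - 3724900 = -98966868019/26569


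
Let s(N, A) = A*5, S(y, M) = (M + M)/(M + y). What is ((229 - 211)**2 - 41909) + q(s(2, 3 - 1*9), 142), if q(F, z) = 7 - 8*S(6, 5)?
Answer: -457438/11 ≈ -41585.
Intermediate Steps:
S(y, M) = 2*M/(M + y) (S(y, M) = (2*M)/(M + y) = 2*M/(M + y))
s(N, A) = 5*A
q(F, z) = -3/11 (q(F, z) = 7 - 16*5/(5 + 6) = 7 - 16*5/11 = 7 - 8*10/11 = 7 - 80/11 = -3/11)
((229 - 211)**2 - 41909) + q(s(2, 3 - 1*9), 142) = ((229 - 211)**2 - 41909) - 3/11 = (18**2 - 41909) - 3/11 = (324 - 41909) - 3/11 = -41585 - 3/11 = -457438/11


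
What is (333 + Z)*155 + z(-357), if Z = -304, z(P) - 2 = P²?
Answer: 131946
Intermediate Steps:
z(P) = 2 + P²
(333 + Z)*155 + z(-357) = (333 - 304)*155 + (2 + (-357)²) = 29*155 + (2 + 127449) = 4495 + 127451 = 131946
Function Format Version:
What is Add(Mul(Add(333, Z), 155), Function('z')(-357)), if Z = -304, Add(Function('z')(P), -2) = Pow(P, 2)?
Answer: 131946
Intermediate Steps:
Function('z')(P) = Add(2, Pow(P, 2))
Add(Mul(Add(333, Z), 155), Function('z')(-357)) = Add(Mul(Add(333, -304), 155), Add(2, Pow(-357, 2))) = Add(Mul(29, 155), Add(2, 127449)) = Add(4495, 127451) = 131946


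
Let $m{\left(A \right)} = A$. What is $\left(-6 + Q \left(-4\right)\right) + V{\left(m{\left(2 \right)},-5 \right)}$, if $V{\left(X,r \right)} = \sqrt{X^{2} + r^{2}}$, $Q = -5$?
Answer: $14 + \sqrt{29} \approx 19.385$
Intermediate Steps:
$\left(-6 + Q \left(-4\right)\right) + V{\left(m{\left(2 \right)},-5 \right)} = \left(-6 - -20\right) + \sqrt{2^{2} + \left(-5\right)^{2}} = \left(-6 + 20\right) + \sqrt{4 + 25} = 14 + \sqrt{29}$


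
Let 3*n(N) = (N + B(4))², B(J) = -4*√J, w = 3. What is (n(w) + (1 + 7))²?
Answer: 2401/9 ≈ 266.78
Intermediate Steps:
n(N) = (-8 + N)²/3 (n(N) = (N - 4*√4)²/3 = (N - 4*2)²/3 = (N - 8)²/3 = (-8 + N)²/3)
(n(w) + (1 + 7))² = ((-8 + 3)²/3 + (1 + 7))² = ((⅓)*(-5)² + 8)² = ((⅓)*25 + 8)² = (25/3 + 8)² = (49/3)² = 2401/9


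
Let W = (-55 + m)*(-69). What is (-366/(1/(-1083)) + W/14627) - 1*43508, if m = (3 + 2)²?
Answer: 5161431560/14627 ≈ 3.5287e+5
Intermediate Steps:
m = 25 (m = 5² = 25)
W = 2070 (W = (-55 + 25)*(-69) = -30*(-69) = 2070)
(-366/(1/(-1083)) + W/14627) - 1*43508 = (-366/(1/(-1083)) + 2070/14627) - 1*43508 = (-366/(-1/1083) + 2070*(1/14627)) - 43508 = (-366*(-1083) + 2070/14627) - 43508 = (396378 + 2070/14627) - 43508 = 5797823076/14627 - 43508 = 5161431560/14627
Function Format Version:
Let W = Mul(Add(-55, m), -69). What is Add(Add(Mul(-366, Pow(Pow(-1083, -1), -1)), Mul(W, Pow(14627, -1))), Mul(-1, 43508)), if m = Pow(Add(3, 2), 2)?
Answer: Rational(5161431560, 14627) ≈ 3.5287e+5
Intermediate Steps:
m = 25 (m = Pow(5, 2) = 25)
W = 2070 (W = Mul(Add(-55, 25), -69) = Mul(-30, -69) = 2070)
Add(Add(Mul(-366, Pow(Pow(-1083, -1), -1)), Mul(W, Pow(14627, -1))), Mul(-1, 43508)) = Add(Add(Mul(-366, Pow(Pow(-1083, -1), -1)), Mul(2070, Pow(14627, -1))), Mul(-1, 43508)) = Add(Add(Mul(-366, Pow(Rational(-1, 1083), -1)), Mul(2070, Rational(1, 14627))), -43508) = Add(Add(Mul(-366, -1083), Rational(2070, 14627)), -43508) = Add(Add(396378, Rational(2070, 14627)), -43508) = Add(Rational(5797823076, 14627), -43508) = Rational(5161431560, 14627)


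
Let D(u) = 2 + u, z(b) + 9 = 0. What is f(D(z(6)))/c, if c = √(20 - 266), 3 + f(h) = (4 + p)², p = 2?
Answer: -11*I*√246/82 ≈ -2.104*I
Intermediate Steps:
z(b) = -9 (z(b) = -9 + 0 = -9)
f(h) = 33 (f(h) = -3 + (4 + 2)² = -3 + 6² = -3 + 36 = 33)
c = I*√246 (c = √(-246) = I*√246 ≈ 15.684*I)
f(D(z(6)))/c = 33/((I*√246)) = 33*(-I*√246/246) = -11*I*√246/82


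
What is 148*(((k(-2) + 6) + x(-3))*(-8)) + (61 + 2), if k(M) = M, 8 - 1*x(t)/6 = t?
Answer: -82817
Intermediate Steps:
x(t) = 48 - 6*t
148*(((k(-2) + 6) + x(-3))*(-8)) + (61 + 2) = 148*(((-2 + 6) + (48 - 6*(-3)))*(-8)) + (61 + 2) = 148*((4 + (48 + 18))*(-8)) + 63 = 148*((4 + 66)*(-8)) + 63 = 148*(70*(-8)) + 63 = 148*(-560) + 63 = -82880 + 63 = -82817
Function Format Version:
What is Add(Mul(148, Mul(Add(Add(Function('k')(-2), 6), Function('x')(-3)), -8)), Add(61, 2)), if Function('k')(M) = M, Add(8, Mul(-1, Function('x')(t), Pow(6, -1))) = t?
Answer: -82817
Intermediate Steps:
Function('x')(t) = Add(48, Mul(-6, t))
Add(Mul(148, Mul(Add(Add(Function('k')(-2), 6), Function('x')(-3)), -8)), Add(61, 2)) = Add(Mul(148, Mul(Add(Add(-2, 6), Add(48, Mul(-6, -3))), -8)), Add(61, 2)) = Add(Mul(148, Mul(Add(4, Add(48, 18)), -8)), 63) = Add(Mul(148, Mul(Add(4, 66), -8)), 63) = Add(Mul(148, Mul(70, -8)), 63) = Add(Mul(148, -560), 63) = Add(-82880, 63) = -82817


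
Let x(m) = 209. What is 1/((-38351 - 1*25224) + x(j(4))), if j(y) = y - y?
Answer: -1/63366 ≈ -1.5781e-5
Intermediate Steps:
j(y) = 0
1/((-38351 - 1*25224) + x(j(4))) = 1/((-38351 - 1*25224) + 209) = 1/((-38351 - 25224) + 209) = 1/(-63575 + 209) = 1/(-63366) = -1/63366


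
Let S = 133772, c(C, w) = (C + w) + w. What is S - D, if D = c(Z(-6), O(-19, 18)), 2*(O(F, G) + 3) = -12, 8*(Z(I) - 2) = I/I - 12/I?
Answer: 1070301/8 ≈ 1.3379e+5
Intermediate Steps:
Z(I) = 17/8 - 3/(2*I) (Z(I) = 2 + (I/I - 12/I)/8 = 2 + (1 - 12/I)/8 = 2 + (1/8 - 3/(2*I)) = 17/8 - 3/(2*I))
O(F, G) = -9 (O(F, G) = -3 + (1/2)*(-12) = -3 - 6 = -9)
c(C, w) = C + 2*w
D = -125/8 (D = (1/8)*(-12 + 17*(-6))/(-6) + 2*(-9) = (1/8)*(-1/6)*(-12 - 102) - 18 = (1/8)*(-1/6)*(-114) - 18 = 19/8 - 18 = -125/8 ≈ -15.625)
S - D = 133772 - 1*(-125/8) = 133772 + 125/8 = 1070301/8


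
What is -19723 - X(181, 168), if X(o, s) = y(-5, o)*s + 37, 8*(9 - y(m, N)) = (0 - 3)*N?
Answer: -32675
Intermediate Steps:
y(m, N) = 9 + 3*N/8 (y(m, N) = 9 - (0 - 3)*N/8 = 9 - (-3)*N/8 = 9 + 3*N/8)
X(o, s) = 37 + s*(9 + 3*o/8) (X(o, s) = (9 + 3*o/8)*s + 37 = s*(9 + 3*o/8) + 37 = 37 + s*(9 + 3*o/8))
-19723 - X(181, 168) = -19723 - (37 + (3/8)*168*(24 + 181)) = -19723 - (37 + (3/8)*168*205) = -19723 - (37 + 12915) = -19723 - 1*12952 = -19723 - 12952 = -32675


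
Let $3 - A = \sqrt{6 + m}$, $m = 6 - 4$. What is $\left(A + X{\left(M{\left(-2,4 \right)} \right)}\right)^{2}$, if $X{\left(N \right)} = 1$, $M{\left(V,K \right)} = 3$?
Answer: $24 - 16 \sqrt{2} \approx 1.3726$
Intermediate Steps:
$m = 2$ ($m = 6 - 4 = 2$)
$A = 3 - 2 \sqrt{2}$ ($A = 3 - \sqrt{6 + 2} = 3 - \sqrt{8} = 3 - 2 \sqrt{2} \approx 0.17157$)
$\left(A + X{\left(M{\left(-2,4 \right)} \right)}\right)^{2} = \left(\left(3 - 2 \sqrt{2}\right) + 1\right)^{2} = \left(4 - 2 \sqrt{2}\right)^{2}$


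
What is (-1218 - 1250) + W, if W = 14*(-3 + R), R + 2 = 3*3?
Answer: -2412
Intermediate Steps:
R = 7 (R = -2 + 3*3 = -2 + 9 = 7)
W = 56 (W = 14*(-3 + 7) = 14*4 = 56)
(-1218 - 1250) + W = (-1218 - 1250) + 56 = -2468 + 56 = -2412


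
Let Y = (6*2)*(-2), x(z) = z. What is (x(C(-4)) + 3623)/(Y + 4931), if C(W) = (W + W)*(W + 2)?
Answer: 3639/4907 ≈ 0.74159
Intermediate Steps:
C(W) = 2*W*(2 + W) (C(W) = (2*W)*(2 + W) = 2*W*(2 + W))
Y = -24 (Y = 12*(-2) = -24)
(x(C(-4)) + 3623)/(Y + 4931) = (2*(-4)*(2 - 4) + 3623)/(-24 + 4931) = (2*(-4)*(-2) + 3623)/4907 = (16 + 3623)*(1/4907) = 3639*(1/4907) = 3639/4907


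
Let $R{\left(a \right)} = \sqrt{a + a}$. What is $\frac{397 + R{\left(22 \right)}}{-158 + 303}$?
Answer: $\frac{397}{145} + \frac{2 \sqrt{11}}{145} \approx 2.7837$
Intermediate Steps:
$R{\left(a \right)} = \sqrt{2} \sqrt{a}$ ($R{\left(a \right)} = \sqrt{2 a} = \sqrt{2} \sqrt{a}$)
$\frac{397 + R{\left(22 \right)}}{-158 + 303} = \frac{397 + \sqrt{2} \sqrt{22}}{-158 + 303} = \frac{397 + 2 \sqrt{11}}{145} = \left(397 + 2 \sqrt{11}\right) \frac{1}{145} = \frac{397}{145} + \frac{2 \sqrt{11}}{145}$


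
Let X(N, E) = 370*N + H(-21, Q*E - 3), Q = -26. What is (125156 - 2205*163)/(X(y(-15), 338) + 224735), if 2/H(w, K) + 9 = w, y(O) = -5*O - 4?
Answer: -3513885/3765074 ≈ -0.93328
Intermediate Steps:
y(O) = -4 - 5*O
H(w, K) = 2/(-9 + w)
X(N, E) = -1/15 + 370*N (X(N, E) = 370*N + 2/(-9 - 21) = 370*N + 2/(-30) = 370*N + 2*(-1/30) = 370*N - 1/15 = -1/15 + 370*N)
(125156 - 2205*163)/(X(y(-15), 338) + 224735) = (125156 - 2205*163)/((-1/15 + 370*(-4 - 5*(-15))) + 224735) = (125156 - 359415)/((-1/15 + 370*(-4 + 75)) + 224735) = -234259/((-1/15 + 370*71) + 224735) = -234259/((-1/15 + 26270) + 224735) = -234259/(394049/15 + 224735) = -234259/3765074/15 = -234259*15/3765074 = -3513885/3765074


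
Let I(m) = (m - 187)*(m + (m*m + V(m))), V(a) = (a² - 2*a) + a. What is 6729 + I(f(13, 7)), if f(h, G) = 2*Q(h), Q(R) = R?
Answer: -210943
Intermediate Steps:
V(a) = a² - a
f(h, G) = 2*h
I(m) = (-187 + m)*(m + m² + m*(-1 + m)) (I(m) = (m - 187)*(m + (m*m + m*(-1 + m))) = (-187 + m)*(m + (m² + m*(-1 + m))) = (-187 + m)*(m + m² + m*(-1 + m)))
6729 + I(f(13, 7)) = 6729 + 2*(2*13)²*(-187 + 2*13) = 6729 + 2*26²*(-187 + 26) = 6729 + 2*676*(-161) = 6729 - 217672 = -210943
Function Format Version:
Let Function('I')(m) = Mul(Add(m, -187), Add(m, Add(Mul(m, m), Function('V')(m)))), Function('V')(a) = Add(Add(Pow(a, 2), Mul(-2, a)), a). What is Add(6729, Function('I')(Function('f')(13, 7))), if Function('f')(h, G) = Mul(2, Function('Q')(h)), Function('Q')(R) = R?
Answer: -210943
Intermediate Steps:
Function('V')(a) = Add(Pow(a, 2), Mul(-1, a))
Function('f')(h, G) = Mul(2, h)
Function('I')(m) = Mul(Add(-187, m), Add(m, Pow(m, 2), Mul(m, Add(-1, m)))) (Function('I')(m) = Mul(Add(m, -187), Add(m, Add(Mul(m, m), Mul(m, Add(-1, m))))) = Mul(Add(-187, m), Add(m, Add(Pow(m, 2), Mul(m, Add(-1, m))))) = Mul(Add(-187, m), Add(m, Pow(m, 2), Mul(m, Add(-1, m)))))
Add(6729, Function('I')(Function('f')(13, 7))) = Add(6729, Mul(2, Pow(Mul(2, 13), 2), Add(-187, Mul(2, 13)))) = Add(6729, Mul(2, Pow(26, 2), Add(-187, 26))) = Add(6729, Mul(2, 676, -161)) = Add(6729, -217672) = -210943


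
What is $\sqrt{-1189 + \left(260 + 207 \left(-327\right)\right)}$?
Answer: $i \sqrt{68618} \approx 261.95 i$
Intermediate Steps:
$\sqrt{-1189 + \left(260 + 207 \left(-327\right)\right)} = \sqrt{-1189 + \left(260 - 67689\right)} = \sqrt{-1189 - 67429} = \sqrt{-68618} = i \sqrt{68618}$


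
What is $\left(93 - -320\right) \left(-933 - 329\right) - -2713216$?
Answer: $2192010$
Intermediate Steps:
$\left(93 - -320\right) \left(-933 - 329\right) - -2713216 = \left(93 + 320\right) \left(-1262\right) + 2713216 = 413 \left(-1262\right) + 2713216 = -521206 + 2713216 = 2192010$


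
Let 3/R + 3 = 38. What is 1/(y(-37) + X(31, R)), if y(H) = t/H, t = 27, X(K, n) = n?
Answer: -1295/834 ≈ -1.5528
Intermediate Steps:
R = 3/35 (R = 3/(-3 + 38) = 3/35 ≈ 0.085714)
y(H) = 27/H
1/(y(-37) + X(31, R)) = 1/(27/(-37) + 3/35) = 1/(27*(-1/37) + 3/35) = 1/(-27/37 + 3/35) = 1/(-834/1295) = -1295/834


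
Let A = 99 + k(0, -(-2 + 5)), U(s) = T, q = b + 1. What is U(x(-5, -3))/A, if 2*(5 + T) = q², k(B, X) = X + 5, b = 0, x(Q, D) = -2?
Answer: -9/202 ≈ -0.044554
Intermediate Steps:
k(B, X) = 5 + X
q = 1 (q = 0 + 1 = 1)
T = -9/2 (T = -5 + (½)*1² = -5 + (½)*1 = -5 + ½ = -9/2 ≈ -4.5000)
U(s) = -9/2
A = 101 (A = 99 + (5 - (-2 + 5)) = 99 + (5 - 1*3) = 99 + (5 - 3) = 99 + 2 = 101)
U(x(-5, -3))/A = -9/2/101 = -9/2*1/101 = -9/202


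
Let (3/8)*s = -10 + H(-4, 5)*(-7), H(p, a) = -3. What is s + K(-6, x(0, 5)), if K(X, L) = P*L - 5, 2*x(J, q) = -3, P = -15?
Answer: 281/6 ≈ 46.833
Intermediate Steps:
x(J, q) = -3/2 (x(J, q) = (½)*(-3) = -3/2)
K(X, L) = -5 - 15*L (K(X, L) = -15*L - 5 = -5 - 15*L)
s = 88/3 (s = 8*(-10 - 3*(-7))/3 = 8*(-10 + 21)/3 = (8/3)*11 = 88/3 ≈ 29.333)
s + K(-6, x(0, 5)) = 88/3 + (-5 - 15*(-3/2)) = 88/3 + (-5 + 45/2) = 88/3 + 35/2 = 281/6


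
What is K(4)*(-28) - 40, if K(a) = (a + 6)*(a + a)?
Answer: -2280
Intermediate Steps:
K(a) = 2*a*(6 + a) (K(a) = (6 + a)*(2*a) = 2*a*(6 + a))
K(4)*(-28) - 40 = (2*4*(6 + 4))*(-28) - 40 = (2*4*10)*(-28) - 40 = 80*(-28) - 40 = -2240 - 40 = -2280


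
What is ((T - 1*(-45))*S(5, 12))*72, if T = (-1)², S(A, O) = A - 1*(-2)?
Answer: 23184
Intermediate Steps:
S(A, O) = 2 + A (S(A, O) = A + 2 = 2 + A)
T = 1
((T - 1*(-45))*S(5, 12))*72 = ((1 - 1*(-45))*(2 + 5))*72 = ((1 + 45)*7)*72 = (46*7)*72 = 322*72 = 23184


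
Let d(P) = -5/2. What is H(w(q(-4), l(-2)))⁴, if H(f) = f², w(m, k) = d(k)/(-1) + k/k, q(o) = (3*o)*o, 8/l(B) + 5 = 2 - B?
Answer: 5764801/256 ≈ 22519.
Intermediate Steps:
l(B) = 8/(-3 - B) (l(B) = 8/(-5 + (2 - B)) = 8/(-3 - B))
q(o) = 3*o²
d(P) = -5/2 (d(P) = -5*½ = -5/2)
w(m, k) = 7/2 (w(m, k) = -5/2/(-1) + k/k = -5/2*(-1) + 1 = 5/2 + 1 = 7/2)
H(w(q(-4), l(-2)))⁴ = ((7/2)²)⁴ = (49/4)⁴ = 5764801/256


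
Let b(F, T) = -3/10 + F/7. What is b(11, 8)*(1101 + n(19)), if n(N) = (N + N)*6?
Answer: 118281/70 ≈ 1689.7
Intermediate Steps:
n(N) = 12*N (n(N) = (2*N)*6 = 12*N)
b(F, T) = -3/10 + F/7 (b(F, T) = -3*⅒ + F*(⅐) = -3/10 + F/7)
b(11, 8)*(1101 + n(19)) = (-3/10 + (⅐)*11)*(1101 + 12*19) = (-3/10 + 11/7)*(1101 + 228) = (89/70)*1329 = 118281/70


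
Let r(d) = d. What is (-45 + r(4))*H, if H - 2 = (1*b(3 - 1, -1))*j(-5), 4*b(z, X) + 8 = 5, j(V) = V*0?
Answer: -82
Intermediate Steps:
j(V) = 0
b(z, X) = -3/4 (b(z, X) = -2 + (1/4)*5 = -2 + 5/4 = -3/4)
H = 2 (H = 2 + (1*(-3/4))*0 = 2 - 3/4*0 = 2 + 0 = 2)
(-45 + r(4))*H = (-45 + 4)*2 = -41*2 = -82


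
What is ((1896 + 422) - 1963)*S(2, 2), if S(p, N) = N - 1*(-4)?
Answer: 2130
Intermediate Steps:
S(p, N) = 4 + N (S(p, N) = N + 4 = 4 + N)
((1896 + 422) - 1963)*S(2, 2) = ((1896 + 422) - 1963)*(4 + 2) = (2318 - 1963)*6 = 355*6 = 2130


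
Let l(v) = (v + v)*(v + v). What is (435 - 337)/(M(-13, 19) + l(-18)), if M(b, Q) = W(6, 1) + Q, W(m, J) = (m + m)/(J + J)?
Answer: 98/1321 ≈ 0.074186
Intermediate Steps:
l(v) = 4*v**2 (l(v) = (2*v)*(2*v) = 4*v**2)
W(m, J) = m/J (W(m, J) = (2*m)/((2*J)) = (2*m)*(1/(2*J)) = m/J)
M(b, Q) = 6 + Q (M(b, Q) = 6/1 + Q = 6*1 + Q = 6 + Q)
(435 - 337)/(M(-13, 19) + l(-18)) = (435 - 337)/((6 + 19) + 4*(-18)**2) = 98/(25 + 4*324) = 98/(25 + 1296) = 98/1321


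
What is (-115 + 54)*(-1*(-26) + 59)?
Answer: -5185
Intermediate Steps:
(-115 + 54)*(-1*(-26) + 59) = -61*(26 + 59) = -61*85 = -5185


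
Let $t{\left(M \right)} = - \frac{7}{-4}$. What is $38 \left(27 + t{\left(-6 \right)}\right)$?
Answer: $\frac{2185}{2} \approx 1092.5$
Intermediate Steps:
$t{\left(M \right)} = \frac{7}{4}$ ($t{\left(M \right)} = \left(-7\right) \left(- \frac{1}{4}\right) = \frac{7}{4}$)
$38 \left(27 + t{\left(-6 \right)}\right) = 38 \left(27 + \frac{7}{4}\right) = 38 \cdot \frac{115}{4} = \frac{2185}{2}$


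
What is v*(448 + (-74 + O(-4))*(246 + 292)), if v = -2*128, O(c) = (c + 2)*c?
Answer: 8975360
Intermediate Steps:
O(c) = c*(2 + c) (O(c) = (2 + c)*c = c*(2 + c))
v = -256
v*(448 + (-74 + O(-4))*(246 + 292)) = -256*(448 + (-74 - 4*(2 - 4))*(246 + 292)) = -256*(448 + (-74 - 4*(-2))*538) = -256*(448 + (-74 + 8)*538) = -256*(448 - 66*538) = -256*(448 - 35508) = -256*(-35060) = 8975360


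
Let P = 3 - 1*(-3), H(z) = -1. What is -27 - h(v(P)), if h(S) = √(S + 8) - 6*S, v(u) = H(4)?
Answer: -33 - √7 ≈ -35.646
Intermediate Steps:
P = 6 (P = 3 + 3 = 6)
v(u) = -1
h(S) = √(8 + S) - 6*S
-27 - h(v(P)) = -27 - (√(8 - 1) - 6*(-1)) = -27 - (√7 + 6) = -27 - (6 + √7) = -27 + (-6 - √7) = -33 - √7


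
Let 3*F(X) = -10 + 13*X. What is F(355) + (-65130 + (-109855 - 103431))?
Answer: -276881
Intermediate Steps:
F(X) = -10/3 + 13*X/3 (F(X) = (-10 + 13*X)/3 = -10/3 + 13*X/3)
F(355) + (-65130 + (-109855 - 103431)) = (-10/3 + (13/3)*355) + (-65130 + (-109855 - 103431)) = (-10/3 + 4615/3) + (-65130 - 213286) = 1535 - 278416 = -276881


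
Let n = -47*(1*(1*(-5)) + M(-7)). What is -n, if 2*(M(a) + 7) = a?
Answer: -1457/2 ≈ -728.50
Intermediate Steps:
M(a) = -7 + a/2
n = 1457/2 (n = -47*(1*(1*(-5)) + (-7 + (½)*(-7))) = -47*(1*(-5) + (-7 - 7/2)) = -47*(-5 - 21/2) = -47*(-31/2) = 1457/2 ≈ 728.50)
-n = -1*1457/2 = -1457/2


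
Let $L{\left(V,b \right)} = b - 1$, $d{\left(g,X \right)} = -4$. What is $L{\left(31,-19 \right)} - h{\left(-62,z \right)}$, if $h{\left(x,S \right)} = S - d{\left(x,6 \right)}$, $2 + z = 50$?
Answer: $-72$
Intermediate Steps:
$z = 48$ ($z = -2 + 50 = 48$)
$h{\left(x,S \right)} = 4 + S$ ($h{\left(x,S \right)} = S - -4 = S + 4 = 4 + S$)
$L{\left(V,b \right)} = -1 + b$
$L{\left(31,-19 \right)} - h{\left(-62,z \right)} = \left(-1 - 19\right) - \left(4 + 48\right) = -20 - 52 = -72$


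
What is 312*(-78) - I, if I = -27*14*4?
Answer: -22824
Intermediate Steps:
I = -1512 (I = -378*4 = -1512)
312*(-78) - I = 312*(-78) - 1*(-1512) = -24336 + 1512 = -22824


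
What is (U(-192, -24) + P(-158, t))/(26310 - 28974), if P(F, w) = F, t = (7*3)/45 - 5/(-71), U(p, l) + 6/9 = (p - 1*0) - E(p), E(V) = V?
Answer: 119/1998 ≈ 0.059560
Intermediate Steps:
U(p, l) = -⅔ (U(p, l) = -⅔ + ((p - 1*0) - p) = -⅔ + ((p + 0) - p) = -⅔ + (p - p) = -⅔ + 0 = -⅔)
t = 572/1065 (t = 21*(1/45) - 5*(-1/71) = 7/15 + 5/71 = 572/1065 ≈ 0.53709)
(U(-192, -24) + P(-158, t))/(26310 - 28974) = (-⅔ - 158)/(26310 - 28974) = -476/3/(-2664) = -476/3*(-1/2664) = 119/1998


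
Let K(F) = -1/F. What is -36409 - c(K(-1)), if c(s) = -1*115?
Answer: -36294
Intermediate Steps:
c(s) = -115
-36409 - c(K(-1)) = -36409 - 1*(-115) = -36409 + 115 = -36294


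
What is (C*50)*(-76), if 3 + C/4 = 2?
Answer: 15200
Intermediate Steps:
C = -4 (C = -12 + 4*2 = -12 + 8 = -4)
(C*50)*(-76) = -4*50*(-76) = -200*(-76) = 15200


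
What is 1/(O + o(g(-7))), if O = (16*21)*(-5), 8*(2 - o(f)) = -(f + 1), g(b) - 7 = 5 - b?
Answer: -2/3351 ≈ -0.00059684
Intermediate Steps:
g(b) = 12 - b (g(b) = 7 + (5 - b) = 12 - b)
o(f) = 17/8 + f/8 (o(f) = 2 - (-1)*(f + 1)/8 = 2 - (-1)*(1 + f)/8 = 2 - (-1 - f)/8 = 2 + (⅛ + f/8) = 17/8 + f/8)
O = -1680 (O = 336*(-5) = -1680)
1/(O + o(g(-7))) = 1/(-1680 + (17/8 + (12 - 1*(-7))/8)) = 1/(-1680 + (17/8 + (12 + 7)/8)) = 1/(-1680 + (17/8 + (⅛)*19)) = 1/(-1680 + (17/8 + 19/8)) = 1/(-1680 + 9/2) = 1/(-3351/2) = -2/3351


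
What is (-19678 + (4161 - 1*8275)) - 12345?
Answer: -36137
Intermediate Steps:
(-19678 + (4161 - 1*8275)) - 12345 = (-19678 + (4161 - 8275)) - 12345 = (-19678 - 4114) - 12345 = -23792 - 12345 = -36137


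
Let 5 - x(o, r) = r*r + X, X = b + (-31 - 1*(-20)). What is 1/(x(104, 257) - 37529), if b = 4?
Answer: -1/103566 ≈ -9.6557e-6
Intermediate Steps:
X = -7 (X = 4 + (-31 - 1*(-20)) = 4 + (-31 + 20) = 4 - 11 = -7)
x(o, r) = 12 - r² (x(o, r) = 5 - (r*r - 7) = 5 - (r² - 7) = 5 - (-7 + r²) = 5 + (7 - r²) = 12 - r²)
1/(x(104, 257) - 37529) = 1/((12 - 1*257²) - 37529) = 1/((12 - 1*66049) - 37529) = 1/((12 - 66049) - 37529) = 1/(-66037 - 37529) = 1/(-103566) = -1/103566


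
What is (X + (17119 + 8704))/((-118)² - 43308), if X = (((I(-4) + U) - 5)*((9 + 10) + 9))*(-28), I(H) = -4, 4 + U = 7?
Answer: -30527/29384 ≈ -1.0389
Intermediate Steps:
U = 3 (U = -4 + 7 = 3)
X = 4704 (X = (((-4 + 3) - 5)*((9 + 10) + 9))*(-28) = ((-1 - 5)*(19 + 9))*(-28) = -6*28*(-28) = -168*(-28) = 4704)
(X + (17119 + 8704))/((-118)² - 43308) = (4704 + (17119 + 8704))/((-118)² - 43308) = (4704 + 25823)/(13924 - 43308) = 30527/(-29384) = 30527*(-1/29384) = -30527/29384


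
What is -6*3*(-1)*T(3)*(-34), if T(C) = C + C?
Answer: -3672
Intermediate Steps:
T(C) = 2*C
-6*3*(-1)*T(3)*(-34) = -6*3*(-1)*2*3*(-34) = -(-18)*6*(-34) = -6*(-18)*(-34) = 108*(-34) = -3672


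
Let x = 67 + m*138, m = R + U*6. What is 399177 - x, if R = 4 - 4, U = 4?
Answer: 395798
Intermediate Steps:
R = 0
m = 24 (m = 0 + 4*6 = 0 + 24 = 24)
x = 3379 (x = 67 + 24*138 = 67 + 3312 = 3379)
399177 - x = 399177 - 1*3379 = 399177 - 3379 = 395798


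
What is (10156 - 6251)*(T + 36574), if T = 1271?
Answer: 147784725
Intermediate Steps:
(10156 - 6251)*(T + 36574) = (10156 - 6251)*(1271 + 36574) = 3905*37845 = 147784725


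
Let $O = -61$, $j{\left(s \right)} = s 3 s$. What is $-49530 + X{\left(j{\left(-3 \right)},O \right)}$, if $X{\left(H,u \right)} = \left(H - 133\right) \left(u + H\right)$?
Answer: $-45926$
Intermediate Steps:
$j{\left(s \right)} = 3 s^{2}$ ($j{\left(s \right)} = 3 s s = 3 s^{2}$)
$X{\left(H,u \right)} = \left(-133 + H\right) \left(H + u\right)$
$-49530 + X{\left(j{\left(-3 \right)},O \right)} = -49530 + \left(\left(3 \left(-3\right)^{2}\right)^{2} - 133 \cdot 3 \left(-3\right)^{2} - -8113 + 3 \left(-3\right)^{2} \left(-61\right)\right) = -49530 + \left(\left(3 \cdot 9\right)^{2} - 133 \cdot 3 \cdot 9 + 8113 + 3 \cdot 9 \left(-61\right)\right) = -49530 + \left(27^{2} - 3591 + 8113 + 27 \left(-61\right)\right) = -49530 + \left(729 - 3591 + 8113 - 1647\right) = -49530 + 3604 = -45926$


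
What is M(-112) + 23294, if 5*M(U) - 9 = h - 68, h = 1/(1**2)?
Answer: 116412/5 ≈ 23282.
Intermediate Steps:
h = 1 (h = 1/1 = 1)
M(U) = -58/5 (M(U) = 9/5 + (1 - 68)/5 = 9/5 + (1/5)*(-67) = 9/5 - 67/5 = -58/5)
M(-112) + 23294 = -58/5 + 23294 = 116412/5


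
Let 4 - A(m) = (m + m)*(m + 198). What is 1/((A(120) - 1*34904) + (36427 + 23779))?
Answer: -1/51014 ≈ -1.9602e-5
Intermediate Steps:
A(m) = 4 - 2*m*(198 + m) (A(m) = 4 - (m + m)*(m + 198) = 4 - 2*m*(198 + m))
1/((A(120) - 1*34904) + (36427 + 23779)) = 1/(((4 - 396*120 - 2*120²) - 1*34904) + (36427 + 23779)) = 1/(((4 - 47520 - 2*14400) - 34904) + 60206) = 1/(((4 - 47520 - 28800) - 34904) + 60206) = 1/((-76316 - 34904) + 60206) = 1/(-111220 + 60206) = 1/(-51014) = -1/51014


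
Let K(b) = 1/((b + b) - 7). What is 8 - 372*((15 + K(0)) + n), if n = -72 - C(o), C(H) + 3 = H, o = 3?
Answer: 148856/7 ≈ 21265.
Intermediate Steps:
C(H) = -3 + H
n = -72 (n = -72 - (-3 + 3) = -72 - 1*0 = -72 + 0 = -72)
K(b) = 1/(-7 + 2*b) (K(b) = 1/(2*b - 7) = 1/(-7 + 2*b))
8 - 372*((15 + K(0)) + n) = 8 - 372*((15 + 1/(-7 + 2*0)) - 72) = 8 - 372*((15 + 1/(-7 + 0)) - 72) = 8 - 372*((15 + 1/(-7)) - 72) = 8 - 372*((15 - ⅐) - 72) = 8 - 372*(104/7 - 72) = 8 - 372*(-400/7) = 8 + 148800/7 = 148856/7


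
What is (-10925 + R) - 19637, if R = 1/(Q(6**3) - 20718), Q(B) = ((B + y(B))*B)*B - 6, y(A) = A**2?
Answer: -66834182931095/2186839308 ≈ -30562.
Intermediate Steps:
Q(B) = -6 + B**2*(B + B**2) (Q(B) = ((B + B**2)*B)*B - 6 = (B*(B + B**2))*B - 6 = B**2*(B + B**2) - 6 = -6 + B**2*(B + B**2))
R = 1/2186839308 (R = 1/((-6 + (6**3)**3 + (6**3)**4) - 20718) = 1/((-6 + 216**3 + 216**4) - 20718) = 1/((-6 + 10077696 + 2176782336) - 20718) = 1/(2186860026 - 20718) = 1/2186839308 ≈ 4.5728e-10)
(-10925 + R) - 19637 = (-10925 + 1/2186839308) - 19637 = -23891219439899/2186839308 - 19637 = -66834182931095/2186839308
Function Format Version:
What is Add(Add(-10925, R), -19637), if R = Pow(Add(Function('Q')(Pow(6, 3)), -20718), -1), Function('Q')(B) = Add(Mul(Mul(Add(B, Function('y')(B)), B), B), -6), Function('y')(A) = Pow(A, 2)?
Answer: Rational(-66834182931095, 2186839308) ≈ -30562.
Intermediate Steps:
Function('Q')(B) = Add(-6, Mul(Pow(B, 2), Add(B, Pow(B, 2)))) (Function('Q')(B) = Add(Mul(Mul(Add(B, Pow(B, 2)), B), B), -6) = Add(Mul(Mul(B, Add(B, Pow(B, 2))), B), -6) = Add(Mul(Pow(B, 2), Add(B, Pow(B, 2))), -6) = Add(-6, Mul(Pow(B, 2), Add(B, Pow(B, 2)))))
R = Rational(1, 2186839308) (R = Pow(Add(Add(-6, Pow(Pow(6, 3), 3), Pow(Pow(6, 3), 4)), -20718), -1) = Pow(Add(Add(-6, Pow(216, 3), Pow(216, 4)), -20718), -1) = Pow(Add(Add(-6, 10077696, 2176782336), -20718), -1) = Pow(Add(2186860026, -20718), -1) = Pow(2186839308, -1) = Rational(1, 2186839308) ≈ 4.5728e-10)
Add(Add(-10925, R), -19637) = Add(Add(-10925, Rational(1, 2186839308)), -19637) = Add(Rational(-23891219439899, 2186839308), -19637) = Rational(-66834182931095, 2186839308)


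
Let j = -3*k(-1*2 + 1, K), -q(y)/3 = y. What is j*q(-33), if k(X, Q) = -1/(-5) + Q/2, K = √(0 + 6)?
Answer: -297/5 - 297*√6/2 ≈ -423.15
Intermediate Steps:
K = √6 ≈ 2.4495
k(X, Q) = ⅕ + Q/2 (k(X, Q) = -1*(-⅕) + Q*(½) = ⅕ + Q/2)
q(y) = -3*y
j = -⅗ - 3*√6/2 (j = -3*(⅕ + √6/2) = -⅗ - 3*√6/2 ≈ -4.2742)
j*q(-33) = (-⅗ - 3*√6/2)*(-3*(-33)) = (-⅗ - 3*√6/2)*99 = -297/5 - 297*√6/2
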